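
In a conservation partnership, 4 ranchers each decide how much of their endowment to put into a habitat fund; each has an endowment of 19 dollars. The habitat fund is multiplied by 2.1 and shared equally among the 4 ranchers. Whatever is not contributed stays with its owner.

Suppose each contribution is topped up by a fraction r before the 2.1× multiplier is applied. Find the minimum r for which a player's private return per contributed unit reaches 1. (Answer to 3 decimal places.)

With matching at rate r, one contributed unit becomes (1 + r) in the habitat fund and returns 2.1 × (1 + r) / 4 to the contributor.
Setting this equal to 1: 1 + r = 4/2.1 = 1.9048.
So the minimum matching rate is r = 1.9048 − 1 = 0.905.

0.905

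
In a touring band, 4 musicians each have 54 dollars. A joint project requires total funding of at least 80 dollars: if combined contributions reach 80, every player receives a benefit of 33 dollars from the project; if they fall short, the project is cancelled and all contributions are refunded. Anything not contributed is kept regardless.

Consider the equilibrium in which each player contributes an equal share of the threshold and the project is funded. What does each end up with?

Equal share of the threshold: 80/4 = 20.
At this profile no one gains by cutting their contribution: any cut drops the total below 80, the project is cancelled, contributions are refunded, and the deviator ends with 54, which is less than 54 − 20 + 33 = 67. Contributing more than 20 just wastes the excess. So contributing exactly 20 is a best response.
Each player's payoff: 54 − 20 + 33 = 67.

67 dollars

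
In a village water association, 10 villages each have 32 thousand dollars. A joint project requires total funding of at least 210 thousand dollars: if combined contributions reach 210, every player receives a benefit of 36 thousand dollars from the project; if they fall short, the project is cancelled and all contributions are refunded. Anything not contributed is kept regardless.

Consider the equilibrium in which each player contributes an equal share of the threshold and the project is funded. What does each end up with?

47 thousand dollars

Equal share of the threshold: 210/10 = 21.
At this profile no one gains by cutting their contribution: any cut drops the total below 210, the project is cancelled, contributions are refunded, and the deviator ends with 32, which is less than 32 − 21 + 36 = 47. Contributing more than 21 just wastes the excess. So contributing exactly 21 is a best response.
Each player's payoff: 32 − 21 + 36 = 47.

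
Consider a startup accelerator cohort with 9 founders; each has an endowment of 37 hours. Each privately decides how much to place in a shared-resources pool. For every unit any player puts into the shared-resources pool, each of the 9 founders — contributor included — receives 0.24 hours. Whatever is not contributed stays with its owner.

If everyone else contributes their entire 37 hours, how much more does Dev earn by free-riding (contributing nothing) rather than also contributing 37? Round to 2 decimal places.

28.12 hours

Switching from a contribution of 37 to 0 lets Dev keep an extra 37 hours, but lowers the shared-resources pool by 37, which costs Dev their own share of that drop: 0.24 × 37 = 8.88.
Net gain = 37 − 8.88 = 28.12. The private return per contributed unit (0.24) is below 1, so free-riding is indeed the best response regardless of what the others do.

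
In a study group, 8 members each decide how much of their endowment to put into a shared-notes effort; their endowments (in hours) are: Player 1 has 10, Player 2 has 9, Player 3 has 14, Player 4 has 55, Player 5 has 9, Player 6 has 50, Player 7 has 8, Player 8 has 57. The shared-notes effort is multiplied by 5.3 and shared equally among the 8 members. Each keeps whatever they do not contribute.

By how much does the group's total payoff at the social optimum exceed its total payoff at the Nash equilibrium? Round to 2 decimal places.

The private return per contributed unit is 5.3/8 = 0.6625 < 1 for every player regardless of endowment, so the Nash equilibrium is zero contribution and the group total is Σ E_j = 10 + 9 + 14 + 55 + 9 + 50 + 8 + 57 = 212.
Each contributed unit returns 5.300 to the group, so the social optimum is full contribution by everyone: group total = 5.300 × 212 = 1123.60.
Efficiency loss = (5.300 − 1) × 212 = 911.60.

911.60 hours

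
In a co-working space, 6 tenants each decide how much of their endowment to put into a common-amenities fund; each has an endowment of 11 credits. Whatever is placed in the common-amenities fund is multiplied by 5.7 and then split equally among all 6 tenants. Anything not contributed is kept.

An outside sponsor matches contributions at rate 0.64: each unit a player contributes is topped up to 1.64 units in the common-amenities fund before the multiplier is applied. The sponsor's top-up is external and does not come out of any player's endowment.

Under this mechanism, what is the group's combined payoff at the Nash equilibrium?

616.97 credits

The effective private return per unit is now 5.7 × 1.64 / 6 = 1.5580 > 1, so every player's dominant strategy flips to full contribution.
So the Nash equilibrium is full contribution by all 6; the group earns 5.7 × 1.64 × 66 = 616.97.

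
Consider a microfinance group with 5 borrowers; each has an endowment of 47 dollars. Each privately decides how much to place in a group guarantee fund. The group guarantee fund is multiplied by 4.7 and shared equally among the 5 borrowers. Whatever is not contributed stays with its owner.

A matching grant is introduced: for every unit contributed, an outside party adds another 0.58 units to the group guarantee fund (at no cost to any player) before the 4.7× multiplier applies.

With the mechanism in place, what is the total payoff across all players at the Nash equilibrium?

The effective private return per unit is now 4.7 × 1.58 / 5 = 1.4852 > 1, so every player's dominant strategy flips to full contribution.
So the Nash equilibrium is full contribution by all 5; the group earns 4.7 × 1.58 × 235 = 1745.11.

1745.11 dollars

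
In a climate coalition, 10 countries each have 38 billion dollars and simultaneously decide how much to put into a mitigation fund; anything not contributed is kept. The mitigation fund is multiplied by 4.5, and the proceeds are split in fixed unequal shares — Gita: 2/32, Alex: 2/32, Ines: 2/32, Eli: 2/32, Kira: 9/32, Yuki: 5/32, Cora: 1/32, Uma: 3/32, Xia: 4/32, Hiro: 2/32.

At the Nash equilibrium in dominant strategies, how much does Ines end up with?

48.69 billion dollars

For player j, contributing a unit is worthwhile iff 4.5 × (j's share) ≥ 1, i.e. iff j's share is at least 0.2222.
Kira alone (share 9/32) is above the threshold, contributing 38; the remaining 9 contribute 0. Total contributed: 38.
Ines keeps 38 and receives 4.5 × 38 × 2/32 = 10.69 from the mitigation fund, for a payoff of 48.69.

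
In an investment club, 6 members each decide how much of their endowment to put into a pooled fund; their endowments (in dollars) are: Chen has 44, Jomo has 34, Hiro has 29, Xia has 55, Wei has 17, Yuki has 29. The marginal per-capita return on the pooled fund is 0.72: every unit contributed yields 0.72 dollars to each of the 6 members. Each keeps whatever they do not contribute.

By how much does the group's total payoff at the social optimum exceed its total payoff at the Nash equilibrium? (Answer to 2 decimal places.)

690.56 dollars

The private return per contributed unit is 0.72 < 1 for everyone, so the Nash equilibrium is zero contribution and the group total is Σ E_j = 44 + 34 + 29 + 55 + 17 + 29 = 208.
Each contributed unit returns 4.320 to the group, so the social optimum is full contribution by everyone: group total = 4.320 × 208 = 898.56.
Efficiency loss = (4.320 − 1) × 208 = 690.56.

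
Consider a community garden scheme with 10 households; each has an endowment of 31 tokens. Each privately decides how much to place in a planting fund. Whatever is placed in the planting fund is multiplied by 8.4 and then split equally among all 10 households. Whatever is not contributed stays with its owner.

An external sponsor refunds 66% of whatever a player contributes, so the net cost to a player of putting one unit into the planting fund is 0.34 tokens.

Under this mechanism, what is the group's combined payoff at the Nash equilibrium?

2808.60 tokens

The effective private return per unit is now (8.4/10) / 0.34 = 2.4706 > 1, so every player's dominant strategy flips to full contribution.
At the Nash equilibrium everyone contributes 31. Group total payoff = 10 × (31 × 0.66 + 8.4 × 31) = 2808.60.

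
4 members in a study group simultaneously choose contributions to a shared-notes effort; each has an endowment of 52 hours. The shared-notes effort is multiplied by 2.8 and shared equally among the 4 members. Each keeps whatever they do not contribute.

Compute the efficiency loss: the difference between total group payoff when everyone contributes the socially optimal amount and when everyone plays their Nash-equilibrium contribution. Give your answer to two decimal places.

374.40 hours

Each contributed unit returns 2.8/4 = 0.7000 to its contributor — below 1 — so contributing 0 is dominant for every player. At the Nash equilibrium everyone keeps their 52, and the group total is 4 × 52 = 208.
Each contributed unit returns 2.800 to the group as a whole (0.7000 to each of 4 players), which exceeds 1, so the social optimum is full contribution: group total = 2.800 × 208 = 582.40.
Efficiency loss = 582.40 − 208 = 374.40.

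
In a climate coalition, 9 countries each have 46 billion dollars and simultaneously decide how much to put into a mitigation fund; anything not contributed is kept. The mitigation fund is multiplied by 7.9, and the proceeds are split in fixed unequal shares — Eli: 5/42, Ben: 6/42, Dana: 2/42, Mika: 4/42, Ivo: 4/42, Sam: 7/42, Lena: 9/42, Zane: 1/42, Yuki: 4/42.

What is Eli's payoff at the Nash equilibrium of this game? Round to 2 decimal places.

175.79 billion dollars

Each unit j contributes comes back to j as 7.9 × (j's share), so j prefers to contribute only if that share exceeds 1/7.9 = 0.1266; otherwise keeping the unit dominates.
Ben, Sam and Lena are above the threshold, contributing 46 each; the remaining 6 contribute 0. Total contributed: 138.
Eli keeps 46 and receives 7.9 × 138 × 5/42 = 129.79 from the mitigation fund, for a payoff of 175.79.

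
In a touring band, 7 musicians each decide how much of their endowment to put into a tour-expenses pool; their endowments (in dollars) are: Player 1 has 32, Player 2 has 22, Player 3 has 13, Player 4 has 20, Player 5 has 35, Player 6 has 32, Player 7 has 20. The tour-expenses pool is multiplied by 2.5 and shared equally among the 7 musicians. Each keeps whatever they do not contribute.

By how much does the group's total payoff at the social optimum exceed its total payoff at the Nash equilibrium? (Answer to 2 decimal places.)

261.00 dollars

The private return per contributed unit is 2.5/7 = 0.3571 < 1 for every player regardless of endowment, so the Nash equilibrium is zero contribution and the group total is Σ E_j = 32 + 22 + 13 + 20 + 35 + 32 + 20 = 174.
Each contributed unit returns 2.500 to the group, so the social optimum is full contribution by everyone: group total = 2.500 × 174 = 435.00.
Efficiency loss = (2.500 − 1) × 174 = 261.00.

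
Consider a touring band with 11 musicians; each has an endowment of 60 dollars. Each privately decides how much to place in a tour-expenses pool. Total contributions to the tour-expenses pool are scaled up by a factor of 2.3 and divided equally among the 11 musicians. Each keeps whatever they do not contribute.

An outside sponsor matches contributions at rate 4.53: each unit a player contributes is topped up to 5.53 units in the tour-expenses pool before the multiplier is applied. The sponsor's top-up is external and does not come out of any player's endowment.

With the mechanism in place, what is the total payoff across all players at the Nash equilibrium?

With the mechanism, a contributed unit returns 2.3 × 5.53 / 11 = 1.1563 per unit of net cost to the contributor — now above 1 — so contributing fully is weakly dominant for every player.
So the Nash equilibrium is full contribution by all 11; the group earns 2.3 × 5.53 × 660 = 8394.54.

8394.54 dollars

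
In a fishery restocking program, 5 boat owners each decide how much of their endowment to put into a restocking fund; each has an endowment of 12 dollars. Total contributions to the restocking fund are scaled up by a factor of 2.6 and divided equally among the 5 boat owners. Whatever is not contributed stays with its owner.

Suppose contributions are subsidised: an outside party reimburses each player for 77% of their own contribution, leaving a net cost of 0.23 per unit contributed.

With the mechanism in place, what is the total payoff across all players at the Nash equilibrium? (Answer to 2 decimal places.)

The effective private return per unit is now (2.6/5) / 0.23 = 2.2609 > 1, so every player's dominant strategy flips to full contribution.
So the Nash equilibrium is full contribution by all 5; the group earns 5 × (12 × 0.77 + 2.6 × 12) = 202.20.

202.20 dollars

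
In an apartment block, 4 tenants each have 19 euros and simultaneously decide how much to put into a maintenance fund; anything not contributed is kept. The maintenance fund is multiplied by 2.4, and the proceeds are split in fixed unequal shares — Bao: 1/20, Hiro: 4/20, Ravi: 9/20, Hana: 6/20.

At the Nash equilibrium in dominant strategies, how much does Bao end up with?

21.28 euros

Each unit j contributes comes back to j as 2.4 × (j's share), so j prefers to contribute only if that share exceeds 1/2.4 = 0.4167; otherwise keeping the unit dominates.
Ravi alone (share 9/20) is above the threshold, contributing 19; the remaining 3 contribute 0. Total contributed: 19.
Bao keeps 19 and receives 2.4 × 19 × 1/20 = 2.28 from the maintenance fund, for a payoff of 21.28.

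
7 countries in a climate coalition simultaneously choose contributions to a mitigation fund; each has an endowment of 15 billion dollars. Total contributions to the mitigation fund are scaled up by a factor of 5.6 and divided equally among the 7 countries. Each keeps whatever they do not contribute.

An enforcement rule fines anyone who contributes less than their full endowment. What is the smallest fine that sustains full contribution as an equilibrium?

3.00 billion dollars

Given the others contribute fully, the best deviation is to contribute 0 (any partial contribution still incurs the fine and gives up units whose private return 0.8000 is below 1).
Deviating from 15 to 0 saves 15 billion dollars but forfeits the deviator's share of the drop in the mitigation fund: 5.6/7 × 15 = 12.00.
So the deviation gain is 15 − 12.00 = 3.00, and the fine must be at least 3.00 billion dollars to wipe it out.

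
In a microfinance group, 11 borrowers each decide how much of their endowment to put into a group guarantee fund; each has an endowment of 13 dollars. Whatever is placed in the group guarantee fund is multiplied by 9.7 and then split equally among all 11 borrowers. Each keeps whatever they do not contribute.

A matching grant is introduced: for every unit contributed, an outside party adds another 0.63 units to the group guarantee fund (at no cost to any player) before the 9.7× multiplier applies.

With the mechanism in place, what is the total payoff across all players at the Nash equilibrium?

With the mechanism, a contributed unit returns 9.7 × 1.63 / 11 = 1.4374 per unit of net cost to the contributor — now above 1 — so contributing fully is weakly dominant for every player.
At the Nash equilibrium everyone contributes 13. Group total payoff = 9.7 × 1.63 × 143 = 2260.97.

2260.97 dollars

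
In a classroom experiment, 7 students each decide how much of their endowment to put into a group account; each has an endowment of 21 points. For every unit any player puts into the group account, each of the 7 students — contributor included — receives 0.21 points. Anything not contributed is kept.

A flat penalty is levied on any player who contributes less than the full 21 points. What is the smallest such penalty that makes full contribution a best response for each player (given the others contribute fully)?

Given the others contribute fully, the best deviation is to contribute 0 (any partial contribution still incurs the fine and gives up units whose private return 0.21 is below 1).
Deviating from 21 to 0 saves 21 points but forfeits the deviator's share of the drop in the group account: 0.21 × 21 = 4.41.
So the deviation gain is 21 − 4.41 = 16.59, and the fine must be at least 16.59 points to wipe it out.

16.59 points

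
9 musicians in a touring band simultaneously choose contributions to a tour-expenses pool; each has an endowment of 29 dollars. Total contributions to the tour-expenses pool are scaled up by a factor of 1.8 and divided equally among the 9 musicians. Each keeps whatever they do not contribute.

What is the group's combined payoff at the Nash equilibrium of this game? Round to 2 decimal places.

Each contributed unit returns 1.8/9 = 0.2000 to its contributor — below 1 — so contributing 0 is dominant for every player. At the Nash equilibrium everyone keeps their 29, and the group total is 9 × 29 = 261.

261.00 dollars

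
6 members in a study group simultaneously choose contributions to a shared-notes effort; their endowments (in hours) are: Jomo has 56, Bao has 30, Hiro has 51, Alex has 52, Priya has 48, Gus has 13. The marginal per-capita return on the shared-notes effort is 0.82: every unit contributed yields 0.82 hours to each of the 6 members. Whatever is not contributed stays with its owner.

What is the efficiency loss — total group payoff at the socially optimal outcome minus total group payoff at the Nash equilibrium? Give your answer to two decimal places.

The private return per contributed unit is 0.82 < 1 for everyone, so the Nash equilibrium is zero contribution and the group total is Σ E_j = 56 + 30 + 51 + 52 + 48 + 13 = 250.
Each contributed unit returns 4.920 to the group, so the social optimum is full contribution by everyone: group total = 4.920 × 250 = 1230.00.
Efficiency loss = (4.920 − 1) × 250 = 980.00.

980.00 hours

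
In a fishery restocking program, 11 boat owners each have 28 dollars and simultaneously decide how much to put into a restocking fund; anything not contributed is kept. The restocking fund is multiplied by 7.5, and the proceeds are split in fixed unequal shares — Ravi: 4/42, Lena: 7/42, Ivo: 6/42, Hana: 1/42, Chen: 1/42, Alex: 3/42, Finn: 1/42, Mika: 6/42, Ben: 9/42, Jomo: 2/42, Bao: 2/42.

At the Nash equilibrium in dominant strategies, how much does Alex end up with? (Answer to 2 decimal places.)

88.00 dollars

For player j, contributing a unit is worthwhile iff 7.5 × (j's share) ≥ 1, i.e. iff j's share is at least 0.1333.
The shares above 0.1333 belong to Lena, Ivo, Mika and Ben, contributing 28 each; the remaining 7 contribute 0. Total contributed: 112.
Alex keeps 28 and receives 7.5 × 112 × 3/42 = 60.00 from the restocking fund, for a payoff of 88.00.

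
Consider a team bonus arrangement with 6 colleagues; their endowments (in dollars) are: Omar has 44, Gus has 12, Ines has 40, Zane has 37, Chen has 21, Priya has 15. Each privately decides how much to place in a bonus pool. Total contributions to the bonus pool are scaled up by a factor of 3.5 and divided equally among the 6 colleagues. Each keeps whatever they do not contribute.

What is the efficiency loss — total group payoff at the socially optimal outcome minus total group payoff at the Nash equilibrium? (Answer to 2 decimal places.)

422.50 dollars

The private return per contributed unit is 3.5/6 = 0.5833 < 1 for every player regardless of endowment, so the Nash equilibrium is zero contribution and the group total is Σ E_j = 44 + 12 + 40 + 37 + 21 + 15 = 169.
Each contributed unit returns 3.500 to the group, so the social optimum is full contribution by everyone: group total = 3.500 × 169 = 591.50.
Efficiency loss = (3.500 − 1) × 169 = 422.50.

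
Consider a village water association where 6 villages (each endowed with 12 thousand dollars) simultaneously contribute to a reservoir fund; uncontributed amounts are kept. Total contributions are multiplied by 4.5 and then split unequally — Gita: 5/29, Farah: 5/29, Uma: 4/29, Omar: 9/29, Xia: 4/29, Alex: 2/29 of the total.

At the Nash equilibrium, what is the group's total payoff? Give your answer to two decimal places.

Each unit j contributes comes back to j as 4.5 × (j's share), so j prefers to contribute only if that share exceeds 1/4.5 = 0.2222; otherwise keeping the unit dominates.
Omar alone (share 9/29) is above the threshold, contributing 12; the remaining 5 contribute 0. Total contributed: 12.
The reservoir fund pays out 4.5 × 12 = 54.00 in total (split across the unequal shares, but the aggregate is all that matters for the group sum).
The 5 free-riders keep 12 each, adding 60. Group total = 60 + 54.00 = 114.00.

114.00 thousand dollars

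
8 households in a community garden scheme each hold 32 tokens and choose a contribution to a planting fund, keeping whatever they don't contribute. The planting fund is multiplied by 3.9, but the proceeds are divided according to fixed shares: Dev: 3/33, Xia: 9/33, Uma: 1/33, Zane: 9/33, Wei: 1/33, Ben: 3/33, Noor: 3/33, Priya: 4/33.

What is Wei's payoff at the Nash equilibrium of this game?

39.56 tokens

A player with share s gets back 3.9·s per unit contributed, so full contribution is dominant for anyone with s > 1/3.9 = 0.2564 and zero contribution is dominant for anyone below.
Xia and Zane clear that bar, contributing 32 each; the remaining 6 contribute 0. Total contributed: 64.
Wei keeps 32 and receives 3.9 × 64 × 1/33 = 7.56 from the planting fund, for a payoff of 39.56.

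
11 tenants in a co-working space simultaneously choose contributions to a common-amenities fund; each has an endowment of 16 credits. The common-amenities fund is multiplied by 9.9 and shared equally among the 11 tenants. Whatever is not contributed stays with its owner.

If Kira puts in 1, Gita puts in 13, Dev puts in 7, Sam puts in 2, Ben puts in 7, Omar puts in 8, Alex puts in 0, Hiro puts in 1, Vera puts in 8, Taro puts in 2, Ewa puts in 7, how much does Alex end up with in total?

66.40 credits

Total contributed: 1 + 13 + 7 + 2 + 7 + 8 + 0 + 1 + 8 + 2 + 7 = 56.
Each receives 9.9 × 56 / 11 = 50.40 from the common-amenities fund.
Alex keeps 16 − 0 = 16, so Alex's payoff is 16 + 50.40 = 66.40.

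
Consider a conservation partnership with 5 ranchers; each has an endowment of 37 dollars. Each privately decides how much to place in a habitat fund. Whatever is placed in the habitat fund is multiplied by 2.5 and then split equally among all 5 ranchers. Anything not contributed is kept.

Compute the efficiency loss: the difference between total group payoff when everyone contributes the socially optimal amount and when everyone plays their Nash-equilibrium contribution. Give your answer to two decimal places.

277.50 dollars

Each contributed unit returns 2.5/5 = 0.5000 to its contributor — below 1 — so contributing 0 is dominant for every player. At the Nash equilibrium everyone keeps their 37, and the group total is 5 × 37 = 185.
Each contributed unit returns 2.500 to the group as a whole (0.5000 to each of 5 players), which exceeds 1, so the social optimum is full contribution: group total = 2.500 × 185 = 462.50.
Efficiency loss = 462.50 − 185 = 277.50.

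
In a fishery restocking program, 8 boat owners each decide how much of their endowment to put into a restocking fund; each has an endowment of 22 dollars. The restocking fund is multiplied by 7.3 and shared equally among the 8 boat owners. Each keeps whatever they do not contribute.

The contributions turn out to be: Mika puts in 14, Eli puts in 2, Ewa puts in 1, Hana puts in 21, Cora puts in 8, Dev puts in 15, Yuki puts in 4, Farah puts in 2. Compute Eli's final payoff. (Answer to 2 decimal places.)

Total contributed: 14 + 2 + 1 + 21 + 8 + 15 + 4 + 2 = 67.
Each receives 7.3 × 67 / 8 = 61.14 from the restocking fund.
Eli keeps 22 − 2 = 20, so Eli's payoff is 20 + 61.14 = 81.14.

81.14 dollars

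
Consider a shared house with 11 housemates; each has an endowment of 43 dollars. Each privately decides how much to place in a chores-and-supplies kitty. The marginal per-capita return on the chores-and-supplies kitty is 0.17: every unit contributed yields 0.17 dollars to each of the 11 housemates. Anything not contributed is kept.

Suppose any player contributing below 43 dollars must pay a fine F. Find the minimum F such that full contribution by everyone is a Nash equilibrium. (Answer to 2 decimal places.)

Given the others contribute fully, the best deviation is to contribute 0 (any partial contribution still incurs the fine and gives up units whose private return 0.17 is below 1).
Deviating from 43 to 0 saves 43 dollars but forfeits the deviator's share of the drop in the chores-and-supplies kitty: 0.17 × 43 = 7.31.
So the deviation gain is 43 − 7.31 = 35.69, and the fine must be at least 35.69 dollars to wipe it out.

35.69 dollars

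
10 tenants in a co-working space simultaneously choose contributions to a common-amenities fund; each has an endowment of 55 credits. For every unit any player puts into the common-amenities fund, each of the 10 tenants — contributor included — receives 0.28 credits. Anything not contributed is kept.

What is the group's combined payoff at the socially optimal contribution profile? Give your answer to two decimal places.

Each contributed unit returns 2.800 to the group as a whole (0.28 to each of 10 players), which exceeds 1, so the social optimum is full contribution: group total = 2.800 × 550 = 1540.00.

1540.00 credits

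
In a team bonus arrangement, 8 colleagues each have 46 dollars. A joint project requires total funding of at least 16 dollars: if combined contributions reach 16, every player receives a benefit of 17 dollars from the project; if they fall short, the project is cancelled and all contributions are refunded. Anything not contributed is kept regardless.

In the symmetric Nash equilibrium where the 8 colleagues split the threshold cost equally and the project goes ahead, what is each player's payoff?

61 dollars

Equal share of the threshold: 16/8 = 2.
At this profile no one gains by cutting their contribution: any cut drops the total below 16, the project is cancelled, contributions are refunded, and the deviator ends with 46, which is less than 46 − 2 + 17 = 61. Contributing more than 2 just wastes the excess. So contributing exactly 2 is a best response.
Each player's payoff: 46 − 2 + 17 = 61.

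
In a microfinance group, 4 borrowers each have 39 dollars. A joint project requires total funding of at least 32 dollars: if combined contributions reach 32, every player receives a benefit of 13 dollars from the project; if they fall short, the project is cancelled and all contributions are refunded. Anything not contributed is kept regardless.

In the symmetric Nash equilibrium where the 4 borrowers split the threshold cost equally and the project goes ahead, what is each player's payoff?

Equal share of the threshold: 32/4 = 8.
At this profile no one gains by cutting their contribution: any cut drops the total below 32, the project is cancelled, contributions are refunded, and the deviator ends with 39, which is less than 39 − 8 + 13 = 44. Contributing more than 8 just wastes the excess. So contributing exactly 8 is a best response.
Each player's payoff: 39 − 8 + 13 = 44.

44 dollars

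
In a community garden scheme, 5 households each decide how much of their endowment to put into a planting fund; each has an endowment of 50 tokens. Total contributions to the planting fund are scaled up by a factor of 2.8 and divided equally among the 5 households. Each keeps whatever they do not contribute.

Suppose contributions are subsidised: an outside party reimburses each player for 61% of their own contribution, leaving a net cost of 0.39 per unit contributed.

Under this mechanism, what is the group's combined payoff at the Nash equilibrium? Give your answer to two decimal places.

852.50 tokens

The effective private return per unit is now (2.8/5) / 0.39 = 1.4359 > 1, so every player's dominant strategy flips to full contribution.
So the Nash equilibrium is full contribution by all 5; the group earns 5 × (50 × 0.61 + 2.8 × 50) = 852.50.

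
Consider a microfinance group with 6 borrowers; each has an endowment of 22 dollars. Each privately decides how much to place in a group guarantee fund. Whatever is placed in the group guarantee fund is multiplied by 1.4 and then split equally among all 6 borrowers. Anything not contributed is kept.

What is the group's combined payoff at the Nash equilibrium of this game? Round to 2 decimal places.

Each contributed unit returns 1.4/6 = 0.2333 to its contributor — below 1 — so contributing 0 is dominant for every player. At the Nash equilibrium everyone keeps their 22, and the group total is 6 × 22 = 132.

132.00 dollars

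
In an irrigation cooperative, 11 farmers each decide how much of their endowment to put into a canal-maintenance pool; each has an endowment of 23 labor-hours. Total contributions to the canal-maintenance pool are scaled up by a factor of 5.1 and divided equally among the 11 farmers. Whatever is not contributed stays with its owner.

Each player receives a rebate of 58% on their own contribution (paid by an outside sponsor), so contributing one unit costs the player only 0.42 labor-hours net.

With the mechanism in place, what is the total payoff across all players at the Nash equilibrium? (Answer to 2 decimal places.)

With the mechanism, a contributed unit returns (5.1/11) / 0.42 = 1.1039 per unit of net cost to the contributor — now above 1 — so contributing fully is weakly dominant for every player.
So the Nash equilibrium is full contribution by all 11; the group earns 11 × (23 × 0.58 + 5.1 × 23) = 1437.04.

1437.04 labor-hours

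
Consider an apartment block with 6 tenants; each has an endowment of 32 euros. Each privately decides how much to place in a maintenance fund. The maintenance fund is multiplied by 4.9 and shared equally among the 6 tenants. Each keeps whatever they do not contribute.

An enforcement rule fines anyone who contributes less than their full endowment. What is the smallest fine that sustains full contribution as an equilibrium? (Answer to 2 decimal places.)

Given the others contribute fully, the best deviation is to contribute 0 (any partial contribution still incurs the fine and gives up units whose private return 0.8167 is below 1).
Deviating from 32 to 0 saves 32 euros but forfeits the deviator's share of the drop in the maintenance fund: 4.9/6 × 32 = 26.13.
So the deviation gain is 32 − 26.13 = 5.87, and the fine must be at least 5.87 euros to wipe it out.

5.87 euros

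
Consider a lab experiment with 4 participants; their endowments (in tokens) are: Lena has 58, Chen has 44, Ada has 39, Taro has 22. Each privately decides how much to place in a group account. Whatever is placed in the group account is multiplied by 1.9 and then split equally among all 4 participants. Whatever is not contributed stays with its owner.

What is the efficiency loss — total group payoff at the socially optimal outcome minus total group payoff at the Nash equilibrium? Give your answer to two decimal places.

The private return per contributed unit is 1.9/4 = 0.4750 < 1 for every player regardless of endowment, so the Nash equilibrium is zero contribution and the group total is Σ E_j = 58 + 44 + 39 + 22 = 163.
Each contributed unit returns 1.900 to the group, so the social optimum is full contribution by everyone: group total = 1.900 × 163 = 309.70.
Efficiency loss = (1.900 − 1) × 163 = 146.70.

146.70 tokens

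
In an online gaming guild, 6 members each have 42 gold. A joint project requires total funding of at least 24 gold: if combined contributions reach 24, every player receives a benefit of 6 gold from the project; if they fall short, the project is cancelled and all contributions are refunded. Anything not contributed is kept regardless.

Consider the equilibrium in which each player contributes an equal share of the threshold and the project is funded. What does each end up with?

44 gold

Equal share of the threshold: 24/6 = 4.
At this profile no one gains by cutting their contribution: any cut drops the total below 24, the project is cancelled, contributions are refunded, and the deviator ends with 42, which is less than 42 − 4 + 6 = 44. Contributing more than 4 just wastes the excess. So contributing exactly 4 is a best response.
Each player's payoff: 42 − 4 + 6 = 44.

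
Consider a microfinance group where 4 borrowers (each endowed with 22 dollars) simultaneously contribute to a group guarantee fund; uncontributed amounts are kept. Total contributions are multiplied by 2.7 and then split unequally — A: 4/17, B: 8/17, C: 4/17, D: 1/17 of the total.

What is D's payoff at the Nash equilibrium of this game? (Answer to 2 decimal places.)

25.49 dollars

Each unit j contributes comes back to j as 2.7 × (j's share), so j prefers to contribute only if that share exceeds 1/2.7 = 0.3704; otherwise keeping the unit dominates.
B alone (share 8/17) is above the threshold, contributing 22; the remaining 3 contribute 0. Total contributed: 22.
D keeps 22 and receives 2.7 × 22 × 1/17 = 3.49 from the group guarantee fund, for a payoff of 25.49.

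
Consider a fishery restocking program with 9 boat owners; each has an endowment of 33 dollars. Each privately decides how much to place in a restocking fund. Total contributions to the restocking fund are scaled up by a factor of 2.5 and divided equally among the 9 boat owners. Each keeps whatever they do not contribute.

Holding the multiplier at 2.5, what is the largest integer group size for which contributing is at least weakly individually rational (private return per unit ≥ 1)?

Private return per unit is 2.5/(group size), which is ≥ 1 whenever the group size is ≤ 2.5.
The largest such integer is 2.

2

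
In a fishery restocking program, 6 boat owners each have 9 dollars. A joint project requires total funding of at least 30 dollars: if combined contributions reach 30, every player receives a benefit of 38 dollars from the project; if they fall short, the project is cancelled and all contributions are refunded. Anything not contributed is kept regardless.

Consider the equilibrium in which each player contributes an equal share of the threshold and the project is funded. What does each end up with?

Equal share of the threshold: 30/6 = 5.
At this profile no one gains by cutting their contribution: any cut drops the total below 30, the project is cancelled, contributions are refunded, and the deviator ends with 9, which is less than 9 − 5 + 38 = 42. Contributing more than 5 just wastes the excess. So contributing exactly 5 is a best response.
Each player's payoff: 9 − 5 + 38 = 42.

42 dollars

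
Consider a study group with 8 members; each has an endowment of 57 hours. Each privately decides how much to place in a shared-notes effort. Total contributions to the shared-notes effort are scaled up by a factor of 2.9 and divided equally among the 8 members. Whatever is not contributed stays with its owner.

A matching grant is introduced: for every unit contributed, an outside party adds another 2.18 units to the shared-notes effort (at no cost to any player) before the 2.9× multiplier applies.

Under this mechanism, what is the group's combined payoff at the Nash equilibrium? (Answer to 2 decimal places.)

The effective private return per unit is now 2.9 × 3.18 / 8 = 1.1528 > 1, so every player's dominant strategy flips to full contribution.
At the Nash equilibrium everyone contributes 57. Group total payoff = 2.9 × 3.18 × 456 = 4205.23.

4205.23 hours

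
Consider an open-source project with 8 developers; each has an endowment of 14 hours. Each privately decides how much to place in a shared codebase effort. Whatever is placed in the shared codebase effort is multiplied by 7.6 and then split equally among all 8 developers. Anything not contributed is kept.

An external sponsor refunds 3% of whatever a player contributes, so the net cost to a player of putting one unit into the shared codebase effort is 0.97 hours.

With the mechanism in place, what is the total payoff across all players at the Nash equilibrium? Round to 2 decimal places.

112.00 hours

The effective private return is (7.6/8) / 0.97 = 0.9794, which is still under 1, so the mechanism doesn't change anyone's dominant strategy: zero contribution.
Everyone keeps their endowment and the group total is 8 × 14 = 112.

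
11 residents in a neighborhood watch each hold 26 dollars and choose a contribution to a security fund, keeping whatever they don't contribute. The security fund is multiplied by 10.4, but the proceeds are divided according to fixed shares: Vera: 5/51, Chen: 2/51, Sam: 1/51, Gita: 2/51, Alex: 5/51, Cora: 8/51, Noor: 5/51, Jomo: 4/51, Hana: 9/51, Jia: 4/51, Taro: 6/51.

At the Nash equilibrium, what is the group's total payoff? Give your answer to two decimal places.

1752.40 dollars

A player with share s gets back 10.4·s per unit contributed, so full contribution is dominant for anyone with s > 1/10.4 = 0.0962 and zero contribution is dominant for anyone below.
Vera, Alex, Cora, Noor, Hana and Taro are above the threshold, contributing 26 each; the remaining 5 contribute 0. Total contributed: 156.
The security fund pays out 10.4 × 156 = 1622.40 in total (split across the unequal shares, but the aggregate is all that matters for the group sum).
The 5 free-riders keep 26 each, adding 130. Group total = 130 + 1622.40 = 1752.40.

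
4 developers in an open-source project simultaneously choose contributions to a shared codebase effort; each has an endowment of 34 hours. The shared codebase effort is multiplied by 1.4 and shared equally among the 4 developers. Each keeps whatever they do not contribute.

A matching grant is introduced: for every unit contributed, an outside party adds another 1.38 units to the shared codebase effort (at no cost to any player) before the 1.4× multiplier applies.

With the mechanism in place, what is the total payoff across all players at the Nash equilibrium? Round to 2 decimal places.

The effective private return is 1.4 × 2.38 / 4 = 0.8330, which is still under 1, so the mechanism doesn't change anyone's dominant strategy: zero contribution.
Everyone keeps their endowment and the group total is 4 × 34 = 136.

136.00 hours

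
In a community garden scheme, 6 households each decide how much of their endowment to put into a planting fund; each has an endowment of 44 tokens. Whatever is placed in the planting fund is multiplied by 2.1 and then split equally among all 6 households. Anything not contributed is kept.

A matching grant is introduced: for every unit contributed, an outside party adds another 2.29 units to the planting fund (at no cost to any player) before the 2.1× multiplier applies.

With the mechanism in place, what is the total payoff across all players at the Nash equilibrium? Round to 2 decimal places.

Under the mechanism each unit contributed yields 2.1 × 3.29 / 6 = 1.1515 back to its contributor per unit of net cost, which exceeds 1, making full contribution the dominant choice for everyone.
So the Nash equilibrium is full contribution by all 6; the group earns 2.1 × 3.29 × 264 = 1823.98.

1823.98 tokens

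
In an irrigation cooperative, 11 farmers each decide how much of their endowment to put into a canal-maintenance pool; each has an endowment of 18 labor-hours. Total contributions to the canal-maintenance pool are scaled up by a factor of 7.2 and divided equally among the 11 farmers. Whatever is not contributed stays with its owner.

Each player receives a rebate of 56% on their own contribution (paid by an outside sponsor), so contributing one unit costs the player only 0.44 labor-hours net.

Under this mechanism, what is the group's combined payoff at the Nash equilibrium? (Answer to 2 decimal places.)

Under the mechanism each unit contributed yields (7.2/11) / 0.44 = 1.4876 back to its contributor per unit of net cost, which exceeds 1, making full contribution the dominant choice for everyone.
So the Nash equilibrium is full contribution by all 11; the group earns 11 × (18 × 0.56 + 7.2 × 18) = 1536.48.

1536.48 labor-hours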